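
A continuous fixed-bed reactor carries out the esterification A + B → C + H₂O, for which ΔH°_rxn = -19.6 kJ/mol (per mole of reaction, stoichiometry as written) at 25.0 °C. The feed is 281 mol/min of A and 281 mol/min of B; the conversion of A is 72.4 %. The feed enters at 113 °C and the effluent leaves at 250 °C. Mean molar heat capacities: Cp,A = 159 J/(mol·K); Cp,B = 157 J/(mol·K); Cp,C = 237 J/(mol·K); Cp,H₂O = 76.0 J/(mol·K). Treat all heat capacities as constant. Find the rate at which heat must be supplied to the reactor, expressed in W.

Extent of reaction ξ = 0.724 × 281 = 203.44 mol/min
Reaction term: ξ·ΔH°_rxn = 203.44 × -19.6 = -3987.5 kJ/min
Sensible, feed 113→25 °C: -7814 kJ/min
Outlet flows (mol/min): A 77.556, B 77.556, C 203.44, H₂O 203.44
Sensible, products 25→250 °C: 19842 kJ/min
Q = ΔH = 8040.2 kJ/min = 134 kW
Heat supplied = 134000 W

Q_in = 134000 W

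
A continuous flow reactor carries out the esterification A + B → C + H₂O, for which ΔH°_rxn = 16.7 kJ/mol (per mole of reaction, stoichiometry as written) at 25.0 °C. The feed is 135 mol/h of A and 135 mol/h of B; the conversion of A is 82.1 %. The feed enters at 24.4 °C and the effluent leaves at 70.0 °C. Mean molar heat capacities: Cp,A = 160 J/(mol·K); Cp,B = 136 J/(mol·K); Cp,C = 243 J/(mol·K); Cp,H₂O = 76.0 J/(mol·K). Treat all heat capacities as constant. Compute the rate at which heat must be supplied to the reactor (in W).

Q_in = 1050 W

Extent of reaction ξ = 0.821 × 135 = 110.83 mol/h
Reaction term: ξ·ΔH°_rxn = 110.83 × 16.7 = 1850.9 kJ/h
Sensible, feed 24.4→25 °C: 23.976 kJ/h
Outlet flows (mol/h): A 24.165, B 24.165, C 110.83, H₂O 110.83
Sensible, products 25→70.0 °C: 1912.9 kJ/h
Q = ΔH = 3787.8 kJ/h = 1.0522 kW
Heat supplied = 1052.2 W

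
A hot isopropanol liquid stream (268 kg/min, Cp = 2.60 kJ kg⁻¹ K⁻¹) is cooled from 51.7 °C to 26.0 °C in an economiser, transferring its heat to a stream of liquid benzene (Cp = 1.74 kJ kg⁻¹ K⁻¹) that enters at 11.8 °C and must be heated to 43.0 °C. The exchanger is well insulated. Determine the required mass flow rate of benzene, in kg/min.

ṁ_c = 330 kg/min

Heat released by hot stream: Q = 268 × 2.60 × (51.7 − 26.0) = 17908 kJ/min
Energy balance on cold side (adiabatic exchanger): Q = ṁ_c·Cp_c·(T_c,out − T_c,in)
ṁ_c = 17908 / [1.74 × (43.0 − 11.8)] = 329.87 kg/min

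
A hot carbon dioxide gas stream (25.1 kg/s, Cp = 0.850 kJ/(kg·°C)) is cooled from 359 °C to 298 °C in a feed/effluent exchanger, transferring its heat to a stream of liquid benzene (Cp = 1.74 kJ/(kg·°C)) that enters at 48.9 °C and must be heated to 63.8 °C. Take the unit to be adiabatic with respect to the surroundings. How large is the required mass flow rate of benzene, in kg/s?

Heat released by hot stream: Q = 25.1 × 0.850 × (359 − 298) = 1301.4 kJ/s
Energy balance on cold side (adiabatic exchanger): Q = ṁ_c·Cp_c·(T_c,out − T_c,in)
ṁ_c = 1301.4 / [1.74 × (63.8 − 48.9)] = 50.198 kg/s

ṁ_c = 50.2 kg/s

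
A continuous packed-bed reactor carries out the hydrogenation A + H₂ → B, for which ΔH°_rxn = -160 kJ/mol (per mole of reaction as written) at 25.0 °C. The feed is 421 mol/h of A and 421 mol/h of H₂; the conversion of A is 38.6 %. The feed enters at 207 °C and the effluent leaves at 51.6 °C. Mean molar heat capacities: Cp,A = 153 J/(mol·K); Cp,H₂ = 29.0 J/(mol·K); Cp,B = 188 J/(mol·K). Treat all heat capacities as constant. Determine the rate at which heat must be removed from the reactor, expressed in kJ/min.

Extent of reaction ξ = 0.386 × 421 = 162.51 mol/h
Reaction term: ξ·ΔH°_rxn = 162.51 × -160 = -26001 kJ/h
Sensible, feed 207→25 °C: -13945 kJ/h
Outlet flows (mol/h): A 258.49, H₂ 258.49, B 162.51
Sensible, products 25→51.6 °C: 2064.1 kJ/h
Q = ΔH = -37882 kJ/h = -10.523 kW
Heat removed = 631.37 kJ/min

Q_out = 631 kJ/min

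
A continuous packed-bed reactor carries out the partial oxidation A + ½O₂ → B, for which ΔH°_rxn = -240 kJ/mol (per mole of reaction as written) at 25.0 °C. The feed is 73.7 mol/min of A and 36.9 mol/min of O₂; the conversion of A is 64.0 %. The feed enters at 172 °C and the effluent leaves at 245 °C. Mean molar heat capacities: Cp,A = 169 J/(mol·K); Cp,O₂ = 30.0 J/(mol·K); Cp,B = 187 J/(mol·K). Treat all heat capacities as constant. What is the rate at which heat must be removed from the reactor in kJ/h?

Extent of reaction ξ = 0.640 × 73.7 = 47.168 mol/min
Reaction term: ξ·ΔH°_rxn = 47.168 × -240 = -11320 kJ/min
Sensible, feed 172→25 °C: -1993.7 kJ/min
Outlet flows (mol/min): A 26.532, O₂ 13.316, B 47.168
Sensible, products 25→245 °C: 3014.8 kJ/min
Q = ΔH = -10299 kJ/min = -171.65 kW
Heat removed = 617950 kJ/h

Q_out = 618000 kJ/h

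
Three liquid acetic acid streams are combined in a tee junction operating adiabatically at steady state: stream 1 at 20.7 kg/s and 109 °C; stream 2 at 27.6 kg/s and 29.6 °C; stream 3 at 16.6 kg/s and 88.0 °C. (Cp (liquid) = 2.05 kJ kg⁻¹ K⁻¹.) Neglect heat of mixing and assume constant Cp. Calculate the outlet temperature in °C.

Energy balance with Q = 0: Σ ṁᵢCp,ᵢ(T_out − Tᵢ) = 0
T_out = Σ ṁᵢCp,ᵢTᵢ / Σ ṁᵢCp,ᵢ
      = 9294.8 / 133.04 = 69.862 °C

T_out = 69.9 °C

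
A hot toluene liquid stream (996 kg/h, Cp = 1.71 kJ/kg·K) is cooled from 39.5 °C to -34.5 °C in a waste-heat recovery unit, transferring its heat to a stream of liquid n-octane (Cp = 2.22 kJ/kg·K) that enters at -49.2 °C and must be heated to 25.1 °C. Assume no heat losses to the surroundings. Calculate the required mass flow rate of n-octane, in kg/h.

Heat released by hot stream: Q = 996 × 1.71 × (39.5 − -34.5) = 126030 kJ/h
Energy balance on cold side (adiabatic exchanger): Q = ṁ_c·Cp_c·(T_c,out − T_c,in)
ṁ_c = 126030 / [2.22 × (25.1 − -49.2)] = 764.09 kg/h

ṁ_c = 764 kg/h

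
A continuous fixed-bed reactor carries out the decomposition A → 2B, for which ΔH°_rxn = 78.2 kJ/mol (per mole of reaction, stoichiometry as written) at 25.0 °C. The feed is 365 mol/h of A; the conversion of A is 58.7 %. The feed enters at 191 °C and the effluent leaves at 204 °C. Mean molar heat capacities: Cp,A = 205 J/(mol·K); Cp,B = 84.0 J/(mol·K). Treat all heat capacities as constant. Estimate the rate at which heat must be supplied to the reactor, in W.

Extent of reaction ξ = 0.587 × 365 = 214.25 mol/h
Reaction term: ξ·ΔH°_rxn = 214.25 × 78.2 = 16755 kJ/h
Sensible, feed 191→25 °C: -12421 kJ/h
Outlet flows (mol/h): A 150.75, B 428.51
Sensible, products 25→204 °C: 11975 kJ/h
Q = ΔH = 16308 kJ/h = 4.5301 kW
Heat supplied = 4530.1 W

Q_in = 4530 W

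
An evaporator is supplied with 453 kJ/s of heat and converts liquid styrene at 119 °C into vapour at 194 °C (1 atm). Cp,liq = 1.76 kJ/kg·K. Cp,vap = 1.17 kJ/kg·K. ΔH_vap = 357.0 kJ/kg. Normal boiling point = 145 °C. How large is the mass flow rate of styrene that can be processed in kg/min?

Δh = 1.76×(145−119) + 357.0 + 1.17×(194−145) = 460.09 kJ/kg
Q = 453 kJ/s = 453 kJ/s = 27180 kJ/min
ṁ = Q/Δh = 27180 / 460.09 = 59.075 kg/min

ṁ = 59.1 kg/min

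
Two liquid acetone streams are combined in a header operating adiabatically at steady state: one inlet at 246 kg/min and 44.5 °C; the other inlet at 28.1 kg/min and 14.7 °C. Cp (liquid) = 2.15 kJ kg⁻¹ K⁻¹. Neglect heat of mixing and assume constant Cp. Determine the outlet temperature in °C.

T_out = 41.4 °C

Energy balance with Q = 0: Σ ṁᵢCp,ᵢ(T_out − Tᵢ) = 0
T_out = Σ ṁᵢCp,ᵢTᵢ / Σ ṁᵢCp,ᵢ
      = 24424 / 589.31 = 41.445 °C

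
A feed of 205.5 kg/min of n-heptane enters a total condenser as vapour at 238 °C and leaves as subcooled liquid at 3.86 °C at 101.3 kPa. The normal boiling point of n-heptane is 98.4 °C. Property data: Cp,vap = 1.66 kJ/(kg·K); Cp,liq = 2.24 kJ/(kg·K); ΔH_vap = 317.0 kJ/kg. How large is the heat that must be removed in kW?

vapour 238→98.4 °C: -231.74 kJ/kg
condensation at 98.4 °C: -317 kJ/kg
liquid 98.4→3.86 °C: -211.77 kJ/kg
Δh = -231.74 + -317 + -211.77 = -760.51 kJ/kg
Q = ṁ·Δh = 205.5 kg/min × -760.51 kJ/kg = -156280 kJ/min
|Q| = 2604.7 kW

Q_c = 2600 kW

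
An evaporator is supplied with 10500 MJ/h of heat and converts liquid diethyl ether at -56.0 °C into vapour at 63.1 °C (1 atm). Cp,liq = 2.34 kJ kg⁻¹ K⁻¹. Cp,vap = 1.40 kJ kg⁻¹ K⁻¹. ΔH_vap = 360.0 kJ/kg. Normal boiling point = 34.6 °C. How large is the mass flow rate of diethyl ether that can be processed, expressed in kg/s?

ṁ = 4.77 kg/s

Δh = 2.34×(34.6−-56.0) + 360.0 + 1.40×(63.1−34.6) = 611.9 kJ/kg
Q = 10500 MJ/h = 2916.7 kJ/s = 2916.7 kJ/s
ṁ = Q/Δh = 2916.7 / 611.9 = 4.7665 kg/s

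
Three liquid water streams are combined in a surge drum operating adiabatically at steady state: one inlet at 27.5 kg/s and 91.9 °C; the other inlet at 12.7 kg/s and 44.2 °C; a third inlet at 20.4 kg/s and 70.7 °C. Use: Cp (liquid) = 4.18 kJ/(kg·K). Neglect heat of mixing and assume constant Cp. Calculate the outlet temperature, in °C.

Energy balance with Q = 0: Σ ṁᵢCp,ᵢ(T_out − Tᵢ) = 0
T_out = Σ ṁᵢCp,ᵢTᵢ / Σ ṁᵢCp,ᵢ
      = 18939 / 253.31 = 74.767 °C

T_out = 74.8 °C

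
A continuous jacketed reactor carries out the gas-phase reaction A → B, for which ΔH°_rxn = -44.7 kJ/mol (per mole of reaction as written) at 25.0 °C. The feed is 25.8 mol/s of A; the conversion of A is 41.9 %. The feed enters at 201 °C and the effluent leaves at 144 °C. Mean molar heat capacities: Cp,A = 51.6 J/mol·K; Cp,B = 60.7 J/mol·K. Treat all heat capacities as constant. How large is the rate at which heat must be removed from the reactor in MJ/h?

Q_out = 1970 MJ/h

Extent of reaction ξ = 0.419 × 25.8 = 10.81 mol/s
Reaction term: ξ·ΔH°_rxn = 10.81 × -44.7 = -483.22 kJ/s
Sensible, feed 201→25 °C: -234.31 kJ/s
Outlet flows (mol/s): A 14.99, B 10.81
Sensible, products 25→144 °C: 170.13 kJ/s
Q = ΔH = -547.39 kJ/s = -547.39 kW
Heat removed = 1970.6 MJ/h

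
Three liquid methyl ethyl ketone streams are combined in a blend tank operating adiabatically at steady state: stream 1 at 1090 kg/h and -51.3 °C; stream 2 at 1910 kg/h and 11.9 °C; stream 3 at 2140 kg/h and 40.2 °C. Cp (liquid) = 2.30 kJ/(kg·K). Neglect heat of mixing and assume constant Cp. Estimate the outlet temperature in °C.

No heat crosses the boundary, so H_out = H_in.
Σ ṁᵢCp,ᵢTᵢ = 1090×2.30×-51.3 + 1910×2.30×11.9 + 2140×2.30×40.2 = 121530
Σ ṁᵢCp,ᵢ = 1090×2.30 + 1910×2.30 + 2140×2.30 = 11822
T_out = 121530 / 11822 = 10.28 °C

T_out = 10.3 °C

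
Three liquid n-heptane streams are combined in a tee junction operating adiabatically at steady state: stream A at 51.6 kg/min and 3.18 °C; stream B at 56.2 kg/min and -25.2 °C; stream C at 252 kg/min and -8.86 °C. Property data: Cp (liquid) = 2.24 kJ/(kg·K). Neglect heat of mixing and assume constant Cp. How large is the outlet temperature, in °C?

T_out = -9.69 °C

Energy balance with Q = 0: Σ ṁᵢCp,ᵢ(T_out − Tᵢ) = 0
Σ ṁᵢCp,ᵢTᵢ = 51.6×2.24×3.18 + 56.2×2.24×-25.2 + 252×2.24×-8.86 = -7806.1
Σ ṁᵢCp,ᵢ = 51.6×2.24 + 56.2×2.24 + 252×2.24 = 805.95
T_out = -7806.1 / 805.95 = -9.6856 °C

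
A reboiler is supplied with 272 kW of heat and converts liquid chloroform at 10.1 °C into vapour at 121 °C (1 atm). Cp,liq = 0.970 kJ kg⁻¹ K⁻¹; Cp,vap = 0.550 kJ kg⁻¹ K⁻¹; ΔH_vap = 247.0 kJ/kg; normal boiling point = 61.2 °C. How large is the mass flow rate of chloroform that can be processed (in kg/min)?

ṁ = 49.5 kg/min

Δh = 0.970×(61.2−10.1) + 247.0 + 0.550×(121−61.2) = 329.46 kJ/kg
Q = 272 kW = 272 kJ/s = 16320 kJ/min
ṁ = Q/Δh = 16320 / 329.46 = 49.536 kg/min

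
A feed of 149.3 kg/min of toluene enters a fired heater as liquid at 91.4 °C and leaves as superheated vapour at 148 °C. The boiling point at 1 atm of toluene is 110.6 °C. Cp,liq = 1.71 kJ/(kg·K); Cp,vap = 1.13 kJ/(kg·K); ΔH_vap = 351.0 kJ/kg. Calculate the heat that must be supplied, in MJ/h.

Q = 3820 MJ/h

liquid 91.4→110.6 °C: 32.832 kJ/kg
vaporisation at 110.6 °C: 351 kJ/kg
vapour 110.6→148 °C: 42.262 kJ/kg
Δh = 32.832 + 351 + 42.262 = 426.09 kJ/kg
Q = ṁ·Δh = 149.3 kg/min × 426.09 kJ/kg = 63616 kJ/min
|Q| = 1060.3 kW = 3817 MJ/h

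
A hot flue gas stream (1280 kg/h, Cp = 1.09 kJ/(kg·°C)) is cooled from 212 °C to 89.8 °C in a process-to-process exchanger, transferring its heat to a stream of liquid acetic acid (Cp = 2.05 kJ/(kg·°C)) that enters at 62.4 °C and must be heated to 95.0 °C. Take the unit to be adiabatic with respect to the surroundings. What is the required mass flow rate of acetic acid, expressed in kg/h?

ṁ_c = 2550 kg/h

Heat released by hot stream: Q = 1280 × 1.09 × (212 − 89.8) = 170490 kJ/h
Energy balance on cold side (adiabatic exchanger): Q = ṁ_c·Cp_c·(T_c,out − T_c,in)
ṁ_c = 170490 / [2.05 × (95.0 − 62.4)] = 2551.2 kg/h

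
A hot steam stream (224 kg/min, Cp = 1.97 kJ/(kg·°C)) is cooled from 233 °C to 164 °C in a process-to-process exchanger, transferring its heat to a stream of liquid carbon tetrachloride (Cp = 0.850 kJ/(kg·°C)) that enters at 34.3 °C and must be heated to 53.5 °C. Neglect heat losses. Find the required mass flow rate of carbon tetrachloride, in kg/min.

Heat released by hot stream: Q = 224 × 1.97 × (233 − 164) = 30448 kJ/min
Energy balance on cold side (adiabatic exchanger): Q = ṁ_c·Cp_c·(T_c,out − T_c,in)
ṁ_c = 30448 / [0.850 × (53.5 − 34.3)] = 1865.7 kg/min

ṁ_c = 1870 kg/min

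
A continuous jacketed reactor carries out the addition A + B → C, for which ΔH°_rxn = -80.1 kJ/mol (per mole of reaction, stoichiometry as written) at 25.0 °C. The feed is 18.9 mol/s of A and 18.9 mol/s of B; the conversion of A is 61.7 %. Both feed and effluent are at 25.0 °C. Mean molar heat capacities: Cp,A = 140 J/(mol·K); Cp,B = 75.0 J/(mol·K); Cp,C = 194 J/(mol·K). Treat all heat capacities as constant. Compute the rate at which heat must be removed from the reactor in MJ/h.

Q_out = 3360 MJ/h

Extent of reaction ξ = 0.617 × 18.9 = 11.661 mol/s
Reaction term: ξ·ΔH°_rxn = 11.661 × -80.1 = -934.07 kJ/s
Q = ΔH = -934.07 kJ/s = -934.07 kW
Heat removed = 3362.7 MJ/h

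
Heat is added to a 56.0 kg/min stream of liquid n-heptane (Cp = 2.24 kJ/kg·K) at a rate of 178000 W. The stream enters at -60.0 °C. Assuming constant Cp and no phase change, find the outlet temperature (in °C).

Q = 178000 W = 10680 kJ/min
ΔT = Q/(ṁ·Cp) = 10680/(56.0×2.24) = 85.14 K
T_out = -60.0 + 85.14 = 25.14 °C

T_out = 25.1 °C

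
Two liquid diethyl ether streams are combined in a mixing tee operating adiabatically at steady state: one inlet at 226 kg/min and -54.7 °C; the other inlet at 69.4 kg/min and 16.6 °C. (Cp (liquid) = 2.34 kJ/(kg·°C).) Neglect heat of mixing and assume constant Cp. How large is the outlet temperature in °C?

No heat crosses the boundary, so H_out = H_in.
Σ ṁᵢCp,ᵢTᵢ = 226×2.34×-54.7 + 69.4×2.34×16.6 = -26232
Σ ṁᵢCp,ᵢ = 226×2.34 + 69.4×2.34 = 691.24
T_out = -26232 / 691.24 = -37.949 °C

T_out = -37.9 °C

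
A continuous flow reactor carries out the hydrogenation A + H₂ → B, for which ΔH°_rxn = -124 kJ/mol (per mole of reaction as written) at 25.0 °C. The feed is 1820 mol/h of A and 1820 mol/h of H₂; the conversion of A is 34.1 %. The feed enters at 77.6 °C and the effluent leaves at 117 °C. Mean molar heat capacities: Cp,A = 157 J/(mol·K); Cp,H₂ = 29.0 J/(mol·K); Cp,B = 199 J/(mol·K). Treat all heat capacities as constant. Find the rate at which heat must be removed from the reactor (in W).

Extent of reaction ξ = 0.341 × 1820 = 620.62 mol/h
Reaction term: ξ·ΔH°_rxn = 620.62 × -124 = -76957 kJ/h
Sensible, feed 77.6→25 °C: -17806 kJ/h
Outlet flows (mol/h): A 1199.4, H₂ 1199.4, B 620.62
Sensible, products 25→117 °C: 31886 kJ/h
Q = ΔH = -62877 kJ/h = -17.466 kW
Heat removed = 17466 W

Q_out = 17500 W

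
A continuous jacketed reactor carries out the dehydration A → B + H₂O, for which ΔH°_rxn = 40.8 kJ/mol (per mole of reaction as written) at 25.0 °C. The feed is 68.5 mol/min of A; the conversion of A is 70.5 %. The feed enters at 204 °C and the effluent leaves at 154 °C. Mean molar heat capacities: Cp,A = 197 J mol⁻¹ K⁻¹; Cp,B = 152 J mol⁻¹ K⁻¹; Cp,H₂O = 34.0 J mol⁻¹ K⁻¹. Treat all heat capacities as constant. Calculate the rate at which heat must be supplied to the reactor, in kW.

Q_in = 20.5 kW

Extent of reaction ξ = 0.705 × 68.5 = 48.292 mol/min
Reaction term: ξ·ΔH°_rxn = 48.292 × 40.8 = 1970.3 kJ/min
Sensible, feed 204→25 °C: -2415.5 kJ/min
Outlet flows (mol/min): A 20.208, B 48.292, H₂O 48.292
Sensible, products 25→154 °C: 1672.3 kJ/min
Q = ΔH = 1227.1 kJ/min = 20.451 kW
Heat supplied = 20.451 kW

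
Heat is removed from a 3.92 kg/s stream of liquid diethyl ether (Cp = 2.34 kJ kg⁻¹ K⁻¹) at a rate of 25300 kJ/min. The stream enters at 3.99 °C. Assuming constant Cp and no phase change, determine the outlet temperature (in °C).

T_out = -42.0 °C

Q = 25300 kJ/min = 421.67 kJ/s
ΔT = Q/(ṁ·Cp) = 421.67/(3.92×2.34) = 45.969 K
T_out = 3.99 − 45.969 = -41.979 °C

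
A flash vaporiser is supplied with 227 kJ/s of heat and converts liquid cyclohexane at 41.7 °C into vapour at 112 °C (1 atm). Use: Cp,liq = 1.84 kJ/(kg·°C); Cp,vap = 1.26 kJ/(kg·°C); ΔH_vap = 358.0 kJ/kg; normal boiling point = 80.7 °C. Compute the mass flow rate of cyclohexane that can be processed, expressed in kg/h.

ṁ = 1740 kg/h

Δh = 1.84×(80.7−41.7) + 358.0 + 1.26×(112−80.7) = 469.2 kJ/kg
Q = 227 kJ/s = 227 kJ/s = 817200 kJ/h
ṁ = Q/Δh = 817200 / 469.2 = 1741.7 kg/h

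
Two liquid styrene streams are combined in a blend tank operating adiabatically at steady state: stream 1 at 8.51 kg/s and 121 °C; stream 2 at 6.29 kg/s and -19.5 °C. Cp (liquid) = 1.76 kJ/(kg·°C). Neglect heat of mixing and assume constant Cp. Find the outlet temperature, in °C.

No heat crosses the boundary, so H_out = H_in.
Σ ṁᵢCp,ᵢTᵢ = 8.51×1.76×121 + 6.29×1.76×-19.5 = 1596.4
Σ ṁᵢCp,ᵢ = 8.51×1.76 + 6.29×1.76 = 26.048
T_out = 1596.4 / 26.048 = 61.288 °C

T_out = 61.3 °C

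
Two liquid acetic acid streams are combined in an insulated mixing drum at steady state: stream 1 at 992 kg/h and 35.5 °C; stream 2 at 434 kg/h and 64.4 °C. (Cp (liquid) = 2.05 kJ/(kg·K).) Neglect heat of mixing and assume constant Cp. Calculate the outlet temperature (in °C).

Adiabatic, steady state ⇒ Σ ṁᵢCp,ᵢ(T_out − Tᵢ) = 0
T_out = Σ ṁᵢCp,ᵢTᵢ / Σ ṁᵢCp,ᵢ
      = 129490 / 2923.3 = 44.296 °C

T_out = 44.3 °C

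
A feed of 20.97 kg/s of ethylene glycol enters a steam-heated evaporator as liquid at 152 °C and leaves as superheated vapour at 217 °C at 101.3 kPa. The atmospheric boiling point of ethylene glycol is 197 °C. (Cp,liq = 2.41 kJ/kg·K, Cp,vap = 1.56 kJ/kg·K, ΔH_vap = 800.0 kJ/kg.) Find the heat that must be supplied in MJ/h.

Q = 70900 MJ/h

liquid 152→197 °C: 108.45 kJ/kg
vaporisation at 197 °C: 800 kJ/kg
vapour 197→217 °C: 31.2 kJ/kg
Δh = 108.45 + 800 + 31.2 = 939.65 kJ/kg
Q = ṁ·Δh = 20.97 kg/s × 939.65 kJ/kg = 19704 kJ/s
|Q| = 19704 kW = 70936 MJ/h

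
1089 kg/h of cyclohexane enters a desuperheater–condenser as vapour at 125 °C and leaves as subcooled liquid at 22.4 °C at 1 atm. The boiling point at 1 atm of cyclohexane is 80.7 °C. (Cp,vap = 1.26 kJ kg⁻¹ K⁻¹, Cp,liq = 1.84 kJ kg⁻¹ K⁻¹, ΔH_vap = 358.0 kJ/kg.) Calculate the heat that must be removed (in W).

vapour 125→80.7 °C: -55.818 kJ/kg
condensation at 80.7 °C: -358 kJ/kg
liquid 80.7→22.4 °C: -107.27 kJ/kg
Δh = -55.818 + -358 + -107.27 = -521.09 kJ/kg
Q = ṁ·Δh = 1089 kg/h × -521.09 kJ/kg = -567470 kJ/h
|Q| = 157.63 kW = 157630 W

Q_c = 158000 W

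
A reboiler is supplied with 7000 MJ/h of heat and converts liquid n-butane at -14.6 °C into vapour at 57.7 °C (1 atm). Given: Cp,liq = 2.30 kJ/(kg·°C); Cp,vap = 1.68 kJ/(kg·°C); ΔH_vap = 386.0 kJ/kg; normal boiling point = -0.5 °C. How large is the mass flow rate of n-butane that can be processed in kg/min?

Δh = 2.30×(-0.5−-14.6) + 386.0 + 1.68×(57.7−-0.5) = 516.21 kJ/kg
Q = 7000 MJ/h = 1944.4 kJ/s = 116670 kJ/min
ṁ = Q/Δh = 116670 / 516.21 = 226.01 kg/min

ṁ = 226 kg/min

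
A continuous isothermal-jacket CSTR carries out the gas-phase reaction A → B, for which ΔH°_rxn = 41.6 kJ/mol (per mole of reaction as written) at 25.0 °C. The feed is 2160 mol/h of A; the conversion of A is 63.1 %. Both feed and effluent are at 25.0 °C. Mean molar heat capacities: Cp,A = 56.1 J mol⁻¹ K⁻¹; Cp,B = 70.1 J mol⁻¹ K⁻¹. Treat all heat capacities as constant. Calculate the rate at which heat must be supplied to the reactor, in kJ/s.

Q_in = 15.7 kJ/s

Extent of reaction ξ = 0.631 × 2160 = 1363 mol/h
Reaction term: ξ·ΔH°_rxn = 1363 × 41.6 = 56699 kJ/h
Q = ΔH = 56699 kJ/h = 15.75 kW
Heat supplied = 15.75 kJ/s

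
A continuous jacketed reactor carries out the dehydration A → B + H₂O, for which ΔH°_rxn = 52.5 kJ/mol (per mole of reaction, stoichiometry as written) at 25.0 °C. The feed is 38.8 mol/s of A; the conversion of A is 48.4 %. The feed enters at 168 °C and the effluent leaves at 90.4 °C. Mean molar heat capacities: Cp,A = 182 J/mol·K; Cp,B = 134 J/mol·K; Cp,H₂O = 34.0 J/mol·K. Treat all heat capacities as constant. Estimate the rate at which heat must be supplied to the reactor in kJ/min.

Q_in = 25200 kJ/min

Extent of reaction ξ = 0.484 × 38.8 = 18.779 mol/s
Reaction term: ξ·ΔH°_rxn = 18.779 × 52.5 = 985.91 kJ/s
Sensible, feed 168→25 °C: -1009.8 kJ/s
Outlet flows (mol/s): A 20.021, B 18.779, H₂O 18.779
Sensible, products 25→90.4 °C: 444.63 kJ/s
Q = ΔH = 420.73 kJ/s = 420.73 kW
Heat supplied = 25244 kJ/min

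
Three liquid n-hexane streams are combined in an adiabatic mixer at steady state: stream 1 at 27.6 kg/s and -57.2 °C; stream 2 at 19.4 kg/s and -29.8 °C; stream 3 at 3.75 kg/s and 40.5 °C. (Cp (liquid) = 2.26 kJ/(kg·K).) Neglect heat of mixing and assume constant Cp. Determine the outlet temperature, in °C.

Energy balance with Q = 0: Σ ṁᵢCp,ᵢ(T_out − Tᵢ) = 0
T_out = Σ ṁᵢCp,ᵢTᵢ / Σ ṁᵢCp,ᵢ
      = -4531.2 / 114.69 = -39.507 °C

T_out = -39.5 °C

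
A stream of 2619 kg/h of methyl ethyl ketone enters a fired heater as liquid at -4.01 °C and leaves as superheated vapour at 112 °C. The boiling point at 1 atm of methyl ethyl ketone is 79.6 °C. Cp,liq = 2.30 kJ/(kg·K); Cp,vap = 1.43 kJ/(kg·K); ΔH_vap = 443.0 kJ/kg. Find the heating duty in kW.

Q = 496 kW

liquid -4.01→79.6 °C: 192.3 kJ/kg
vaporisation at 79.6 °C: 443 kJ/kg
vapour 79.6→112 °C: 46.332 kJ/kg
Δh = 192.3 + 443 + 46.332 = 681.63 kJ/kg
Q = ṁ·Δh = 2619 kg/h × 681.63 kJ/kg = 1.7852e+06 kJ/h
|Q| = 495.89 kW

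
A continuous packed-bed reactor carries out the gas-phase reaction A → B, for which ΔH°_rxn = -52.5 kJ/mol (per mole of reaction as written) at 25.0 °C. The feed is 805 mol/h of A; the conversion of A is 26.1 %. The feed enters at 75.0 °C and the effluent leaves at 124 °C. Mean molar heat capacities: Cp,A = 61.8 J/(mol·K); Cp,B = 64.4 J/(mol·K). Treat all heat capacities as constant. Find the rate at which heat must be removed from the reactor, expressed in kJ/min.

Q_out = 142 kJ/min

Extent of reaction ξ = 0.261 × 805 = 210.11 mol/h
Reaction term: ξ·ΔH°_rxn = 210.11 × -52.5 = -11031 kJ/h
Sensible, feed 75.0→25 °C: -2487.4 kJ/h
Outlet flows (mol/h): A 594.89, B 210.11
Sensible, products 25→124 °C: 4979.2 kJ/h
Q = ΔH = -8538.7 kJ/h = -2.3719 kW
Heat removed = 142.31 kJ/min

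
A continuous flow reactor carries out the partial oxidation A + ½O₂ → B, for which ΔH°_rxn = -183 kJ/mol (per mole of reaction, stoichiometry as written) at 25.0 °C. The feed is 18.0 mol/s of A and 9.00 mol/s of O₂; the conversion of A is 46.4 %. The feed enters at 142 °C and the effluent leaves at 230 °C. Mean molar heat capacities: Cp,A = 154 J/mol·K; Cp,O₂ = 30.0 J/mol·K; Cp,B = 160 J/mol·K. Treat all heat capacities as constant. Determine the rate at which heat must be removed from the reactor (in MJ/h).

Extent of reaction ξ = 0.464 × 18.0 = 8.352 mol/s
Reaction term: ξ·ΔH°_rxn = 8.352 × -183 = -1528.4 kJ/s
Sensible, feed 142→25 °C: -355.91 kJ/s
Outlet flows (mol/s): A 9.648, O₂ 4.824, B 8.352
Sensible, products 25→230 °C: 608.2 kJ/s
Q = ΔH = -1276.1 kJ/s = -1276.1 kW
Heat removed = 4594.1 MJ/h

Q_out = 4590 MJ/h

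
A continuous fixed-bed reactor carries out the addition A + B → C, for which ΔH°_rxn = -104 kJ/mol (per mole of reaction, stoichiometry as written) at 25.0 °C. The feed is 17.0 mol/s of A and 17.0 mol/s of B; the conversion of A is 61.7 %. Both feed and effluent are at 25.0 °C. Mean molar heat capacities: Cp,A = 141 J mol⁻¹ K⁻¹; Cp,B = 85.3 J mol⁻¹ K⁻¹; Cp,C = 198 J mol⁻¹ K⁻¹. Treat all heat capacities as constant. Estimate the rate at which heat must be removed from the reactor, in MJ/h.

Q_out = 3930 MJ/h

Extent of reaction ξ = 0.617 × 17.0 = 10.489 mol/s
Reaction term: ξ·ΔH°_rxn = 10.489 × -104 = -1090.9 kJ/s
Q = ΔH = -1090.9 kJ/s = -1090.9 kW
Heat removed = 3927.1 MJ/h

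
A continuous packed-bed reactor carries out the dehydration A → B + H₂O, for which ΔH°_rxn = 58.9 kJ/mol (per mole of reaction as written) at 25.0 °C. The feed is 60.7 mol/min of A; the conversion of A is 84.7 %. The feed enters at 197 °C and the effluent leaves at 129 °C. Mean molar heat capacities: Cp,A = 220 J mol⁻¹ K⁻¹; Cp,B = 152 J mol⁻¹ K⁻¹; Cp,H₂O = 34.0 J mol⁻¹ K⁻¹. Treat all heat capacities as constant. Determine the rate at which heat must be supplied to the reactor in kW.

Extent of reaction ξ = 0.847 × 60.7 = 51.413 mol/min
Reaction term: ξ·ΔH°_rxn = 51.413 × 58.9 = 3028.2 kJ/min
Sensible, feed 197→25 °C: -2296.9 kJ/min
Outlet flows (mol/min): A 9.2871, B 51.413, H₂O 51.413
Sensible, products 25→129 °C: 1207 kJ/min
Q = ΔH = 1938.4 kJ/min = 32.306 kW
Heat supplied = 32.306 kW

Q_in = 32.3 kW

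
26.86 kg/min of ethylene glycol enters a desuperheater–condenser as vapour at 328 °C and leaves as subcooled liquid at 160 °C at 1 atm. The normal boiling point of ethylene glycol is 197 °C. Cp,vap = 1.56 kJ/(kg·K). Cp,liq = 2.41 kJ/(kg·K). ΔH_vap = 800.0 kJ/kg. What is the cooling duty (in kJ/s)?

vapour 328→197 °C: -204.36 kJ/kg
condensation at 197 °C: -800 kJ/kg
liquid 197→160 °C: -89.17 kJ/kg
Δh = -204.36 + -800 + -89.17 = -1093.5 kJ/kg
Q = ṁ·Δh = 26.86 kg/min × -1093.5 kJ/kg = -29372 kJ/min
|Q| = 489.54 kW

Q_c = 490 kJ/s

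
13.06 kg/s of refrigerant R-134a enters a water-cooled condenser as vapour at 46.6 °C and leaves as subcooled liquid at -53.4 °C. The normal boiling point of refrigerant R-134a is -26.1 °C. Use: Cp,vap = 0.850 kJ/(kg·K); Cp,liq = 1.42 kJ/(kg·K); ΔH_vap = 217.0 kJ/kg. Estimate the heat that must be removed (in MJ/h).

vapour 46.6→-26.1 °C: -61.795 kJ/kg
condensation at -26.1 °C: -217 kJ/kg
liquid -26.1→-53.4 °C: -38.766 kJ/kg
Δh = -61.795 + -217 + -38.766 = -317.56 kJ/kg
Q = ṁ·Δh = 13.06 kg/s × -317.56 kJ/kg = -4147.3 kJ/s
|Q| = 4147.3 kW = 14930 MJ/h

Q_c = 14900 MJ/h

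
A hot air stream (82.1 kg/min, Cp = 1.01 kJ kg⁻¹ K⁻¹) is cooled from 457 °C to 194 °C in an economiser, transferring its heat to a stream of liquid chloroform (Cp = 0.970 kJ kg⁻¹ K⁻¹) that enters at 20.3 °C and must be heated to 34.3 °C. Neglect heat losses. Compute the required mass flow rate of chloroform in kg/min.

Heat released by hot stream: Q = 82.1 × 1.01 × (457 − 194) = 21808 kJ/min
Energy balance on cold side (adiabatic exchanger): Q = ṁ_c·Cp_c·(T_c,out − T_c,in)
ṁ_c = 21808 / [0.970 × (34.3 − 20.3)] = 1605.9 kg/min

ṁ_c = 1610 kg/min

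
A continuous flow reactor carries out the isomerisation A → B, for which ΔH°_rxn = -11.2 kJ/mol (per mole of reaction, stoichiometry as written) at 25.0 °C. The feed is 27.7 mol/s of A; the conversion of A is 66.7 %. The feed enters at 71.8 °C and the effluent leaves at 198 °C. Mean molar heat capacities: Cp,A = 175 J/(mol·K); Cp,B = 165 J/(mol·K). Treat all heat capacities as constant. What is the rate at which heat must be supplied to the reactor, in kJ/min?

Q_in = 22400 kJ/min

Extent of reaction ξ = 0.667 × 27.7 = 18.476 mol/s
Reaction term: ξ·ΔH°_rxn = 18.476 × -11.2 = -206.93 kJ/s
Sensible, feed 71.8→25 °C: -226.86 kJ/s
Outlet flows (mol/s): A 9.2241, B 18.476
Sensible, products 25→198 °C: 806.65 kJ/s
Q = ΔH = 372.86 kJ/s = 372.86 kW
Heat supplied = 22372 kJ/min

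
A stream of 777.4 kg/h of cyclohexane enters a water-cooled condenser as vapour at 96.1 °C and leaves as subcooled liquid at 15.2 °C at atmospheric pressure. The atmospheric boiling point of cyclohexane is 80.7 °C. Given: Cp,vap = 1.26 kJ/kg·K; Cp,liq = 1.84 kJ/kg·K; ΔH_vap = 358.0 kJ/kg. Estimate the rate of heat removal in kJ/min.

Q_c = 6450 kJ/min

vapour 96.1→80.7 °C: -19.404 kJ/kg
condensation at 80.7 °C: -358 kJ/kg
liquid 80.7→15.2 °C: -120.52 kJ/kg
Δh = -19.404 + -358 + -120.52 = -497.92 kJ/kg
Q = ṁ·Δh = 777.4 kg/h × -497.92 kJ/kg = -387090 kJ/h
|Q| = 107.52 kW = 6451.4 kJ/min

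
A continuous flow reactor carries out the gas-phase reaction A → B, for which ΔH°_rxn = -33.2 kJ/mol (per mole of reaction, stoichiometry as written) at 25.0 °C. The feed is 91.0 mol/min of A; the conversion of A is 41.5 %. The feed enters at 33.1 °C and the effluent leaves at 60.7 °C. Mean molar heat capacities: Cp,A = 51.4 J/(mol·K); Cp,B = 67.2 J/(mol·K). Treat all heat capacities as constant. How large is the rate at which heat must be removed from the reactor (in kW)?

Q_out = 18.4 kW

Extent of reaction ξ = 0.415 × 91.0 = 37.765 mol/min
Reaction term: ξ·ΔH°_rxn = 37.765 × -33.2 = -1253.8 kJ/min
Sensible, feed 33.1→25 °C: -37.887 kJ/min
Outlet flows (mol/min): A 53.235, B 37.765
Sensible, products 25→60.7 °C: 188.28 kJ/min
Q = ΔH = -1103.4 kJ/min = -18.39 kW
Heat removed = 18.39 kW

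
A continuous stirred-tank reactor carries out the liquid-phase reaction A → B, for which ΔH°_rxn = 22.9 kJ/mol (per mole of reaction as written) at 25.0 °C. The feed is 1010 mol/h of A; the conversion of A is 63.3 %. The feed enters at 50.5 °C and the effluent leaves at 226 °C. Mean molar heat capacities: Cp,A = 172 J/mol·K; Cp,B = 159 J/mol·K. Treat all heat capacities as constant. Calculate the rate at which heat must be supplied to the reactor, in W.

Q_in = 12100 W

Extent of reaction ξ = 0.633 × 1010 = 639.33 mol/h
Reaction term: ξ·ΔH°_rxn = 639.33 × 22.9 = 14641 kJ/h
Sensible, feed 50.5→25 °C: -4429.9 kJ/h
Outlet flows (mol/h): A 370.67, B 639.33
Sensible, products 25→226 °C: 33247 kJ/h
Q = ΔH = 43458 kJ/h = 12.072 kW
Heat supplied = 12072 W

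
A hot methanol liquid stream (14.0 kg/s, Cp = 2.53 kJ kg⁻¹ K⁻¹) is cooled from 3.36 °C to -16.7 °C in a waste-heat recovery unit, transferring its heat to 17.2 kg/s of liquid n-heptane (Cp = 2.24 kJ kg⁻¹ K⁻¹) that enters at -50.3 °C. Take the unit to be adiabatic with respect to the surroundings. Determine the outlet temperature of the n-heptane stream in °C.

T_c,out = -31.9 °C

Heat released by hot stream: Q = 14.0 × 2.53 × (3.36 − -16.7) = 710.53 kJ/s
Energy balance on cold side (adiabatic exchanger): Q = ṁ_c·Cp_c·(T_c,out − T_c,in)
T_c,out = -50.3 + 710.53/(17.2 × 2.24) = -31.858 °C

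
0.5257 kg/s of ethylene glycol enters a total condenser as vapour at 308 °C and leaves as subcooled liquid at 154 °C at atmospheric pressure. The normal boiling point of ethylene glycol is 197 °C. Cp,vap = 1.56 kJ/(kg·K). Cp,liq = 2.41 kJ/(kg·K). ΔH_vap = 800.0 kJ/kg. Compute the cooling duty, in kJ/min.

Q_c = 34000 kJ/min

vapour 308→197 °C: -173.16 kJ/kg
condensation at 197 °C: -800 kJ/kg
liquid 197→154 °C: -103.63 kJ/kg
Δh = -173.16 + -800 + -103.63 = -1076.8 kJ/kg
Q = ṁ·Δh = 0.5257 kg/s × -1076.8 kJ/kg = -566.07 kJ/s
|Q| = 566.07 kW = 33964 kJ/min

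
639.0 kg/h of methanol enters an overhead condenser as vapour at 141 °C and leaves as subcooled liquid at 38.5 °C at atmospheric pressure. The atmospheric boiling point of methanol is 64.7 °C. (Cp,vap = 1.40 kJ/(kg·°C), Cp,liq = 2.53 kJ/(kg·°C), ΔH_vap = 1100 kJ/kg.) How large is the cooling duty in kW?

vapour 141→64.7 °C: -106.82 kJ/kg
condensation at 64.7 °C: -1100 kJ/kg
liquid 64.7→38.5 °C: -66.286 kJ/kg
Δh = -106.82 + -1100 + -66.286 = -1273.1 kJ/kg
Q = ṁ·Δh = 639.0 kg/h × -1273.1 kJ/kg = -813510 kJ/h
|Q| = 225.98 kW

Q_c = 226 kW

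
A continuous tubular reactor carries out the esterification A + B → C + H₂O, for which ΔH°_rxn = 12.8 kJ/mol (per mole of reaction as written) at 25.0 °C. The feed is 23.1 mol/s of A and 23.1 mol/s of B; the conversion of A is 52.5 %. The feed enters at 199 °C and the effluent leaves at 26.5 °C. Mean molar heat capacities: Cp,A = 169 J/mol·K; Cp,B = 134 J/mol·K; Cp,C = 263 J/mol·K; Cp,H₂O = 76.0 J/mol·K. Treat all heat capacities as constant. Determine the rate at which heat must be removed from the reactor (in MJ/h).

Q_out = 3790 MJ/h

Extent of reaction ξ = 0.525 × 23.1 = 12.128 mol/s
Reaction term: ξ·ΔH°_rxn = 12.128 × 12.8 = 155.23 kJ/s
Sensible, feed 199→25 °C: -1217.9 kJ/s
Outlet flows (mol/s): A 10.973, B 10.973, C 12.128, H₂O 12.128
Sensible, products 25→26.5 °C: 11.154 kJ/s
Q = ΔH = -1051.5 kJ/s = -1051.5 kW
Heat removed = 3785.4 MJ/h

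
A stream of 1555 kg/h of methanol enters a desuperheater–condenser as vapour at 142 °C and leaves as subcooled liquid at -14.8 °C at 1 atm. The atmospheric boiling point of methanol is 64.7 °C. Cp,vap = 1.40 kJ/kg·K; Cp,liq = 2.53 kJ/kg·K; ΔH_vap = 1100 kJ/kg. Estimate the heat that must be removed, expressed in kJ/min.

vapour 142→64.7 °C: -108.22 kJ/kg
condensation at 64.7 °C: -1100 kJ/kg
liquid 64.7→-14.8 °C: -201.13 kJ/kg
Δh = -108.22 + -1100 + -201.13 = -1409.4 kJ/kg
Q = ṁ·Δh = 1555 kg/h × -1409.4 kJ/kg = -2.1915e+06 kJ/h
|Q| = 608.76 kW = 36526 kJ/min

Q_c = 36500 kJ/min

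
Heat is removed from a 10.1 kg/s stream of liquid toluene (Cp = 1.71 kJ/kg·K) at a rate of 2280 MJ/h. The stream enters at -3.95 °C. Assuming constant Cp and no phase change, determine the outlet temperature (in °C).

Q = 2280 MJ/h = 633.33 kJ/s
ΔT = Q/(ṁ·Cp) = 633.33/(10.1×1.71) = 36.67 K
T_out = -3.95 − 36.67 = -40.62 °C

T_out = -40.6 °C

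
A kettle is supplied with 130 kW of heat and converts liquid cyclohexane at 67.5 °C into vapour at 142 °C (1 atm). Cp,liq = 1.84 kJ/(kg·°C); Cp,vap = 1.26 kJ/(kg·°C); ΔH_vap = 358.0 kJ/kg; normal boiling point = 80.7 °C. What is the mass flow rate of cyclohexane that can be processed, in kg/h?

ṁ = 1020 kg/h

Δh = 1.84×(80.7−67.5) + 358.0 + 1.26×(142−80.7) = 459.53 kJ/kg
Q = 130 kW = 130 kJ/s = 468000 kJ/h
ṁ = Q/Δh = 468000 / 459.53 = 1018.4 kg/h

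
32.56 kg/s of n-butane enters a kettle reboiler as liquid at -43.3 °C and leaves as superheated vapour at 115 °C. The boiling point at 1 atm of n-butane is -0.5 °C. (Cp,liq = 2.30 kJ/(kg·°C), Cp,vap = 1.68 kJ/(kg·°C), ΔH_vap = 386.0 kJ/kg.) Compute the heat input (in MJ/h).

liquid -43.3→-0.5 °C: 98.44 kJ/kg
vaporisation at -0.5 °C: 386 kJ/kg
vapour -0.5→115 °C: 194.04 kJ/kg
Δh = 98.44 + 386 + 194.04 = 678.48 kJ/kg
Q = ṁ·Δh = 32.56 kg/s × 678.48 kJ/kg = 22091 kJ/s
|Q| = 22091 kW = 79529 MJ/h

Q = 79500 MJ/h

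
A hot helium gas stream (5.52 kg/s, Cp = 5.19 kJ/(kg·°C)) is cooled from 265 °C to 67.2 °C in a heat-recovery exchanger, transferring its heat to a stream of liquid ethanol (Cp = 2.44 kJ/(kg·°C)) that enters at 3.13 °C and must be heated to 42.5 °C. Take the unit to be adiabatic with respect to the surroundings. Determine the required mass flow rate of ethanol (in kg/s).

Heat released by hot stream: Q = 5.52 × 5.19 × (265 − 67.2) = 5666.7 kJ/s
Energy balance on cold side (adiabatic exchanger): Q = ṁ_c·Cp_c·(T_c,out − T_c,in)
ṁ_c = 5666.7 / [2.44 × (42.5 − 3.13)] = 58.99 kg/s

ṁ_c = 59.0 kg/s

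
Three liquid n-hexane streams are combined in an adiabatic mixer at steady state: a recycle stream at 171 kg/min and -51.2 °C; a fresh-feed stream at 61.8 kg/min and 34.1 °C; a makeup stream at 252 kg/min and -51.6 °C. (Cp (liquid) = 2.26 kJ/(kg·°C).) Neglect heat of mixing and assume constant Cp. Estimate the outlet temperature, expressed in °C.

Energy balance with Q = 0: Σ ṁᵢCp,ᵢ(T_out − Tᵢ) = 0
Σ ṁᵢCp,ᵢTᵢ = 171×2.26×-51.2 + 61.8×2.26×34.1 + 252×2.26×-51.6 = -44411
Σ ṁᵢCp,ᵢ = 171×2.26 + 61.8×2.26 + 252×2.26 = 1095.6
T_out = -44411 / 1095.6 = -40.534 °C

T_out = -40.5 °C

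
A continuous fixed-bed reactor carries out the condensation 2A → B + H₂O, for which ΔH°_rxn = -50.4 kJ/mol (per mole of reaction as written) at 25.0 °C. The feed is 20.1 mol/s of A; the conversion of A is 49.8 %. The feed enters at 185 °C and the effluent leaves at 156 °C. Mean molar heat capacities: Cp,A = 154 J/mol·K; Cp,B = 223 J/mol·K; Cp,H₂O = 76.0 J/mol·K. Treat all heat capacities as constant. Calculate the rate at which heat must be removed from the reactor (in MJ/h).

Q_out = 1250 MJ/h

Extent of reaction ξ = 0.498 × 20.1 / 2 = 5.0049 mol/s
Reaction term: ξ·ΔH°_rxn = 5.0049 × -50.4 = -252.25 kJ/s
Sensible, feed 185→25 °C: -495.26 kJ/s
Outlet flows (mol/s): A 10.09, B 5.0049, H₂O 5.0049
Sensible, products 25→156 °C: 399.6 kJ/s
Q = ΔH = -347.91 kJ/s = -347.91 kW
Heat removed = 1252.5 MJ/h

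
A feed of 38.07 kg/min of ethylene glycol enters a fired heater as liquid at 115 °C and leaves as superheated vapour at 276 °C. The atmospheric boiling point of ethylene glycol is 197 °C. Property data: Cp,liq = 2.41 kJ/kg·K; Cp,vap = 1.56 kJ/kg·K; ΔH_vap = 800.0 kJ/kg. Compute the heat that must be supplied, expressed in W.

Q = 711000 W

liquid 115→197 °C: 197.62 kJ/kg
vaporisation at 197 °C: 800 kJ/kg
vapour 197→276 °C: 123.24 kJ/kg
Δh = 197.62 + 800 + 123.24 = 1120.9 kJ/kg
Q = ṁ·Δh = 38.07 kg/min × 1120.9 kJ/kg = 42671 kJ/min
|Q| = 711.19 kW = 711190 W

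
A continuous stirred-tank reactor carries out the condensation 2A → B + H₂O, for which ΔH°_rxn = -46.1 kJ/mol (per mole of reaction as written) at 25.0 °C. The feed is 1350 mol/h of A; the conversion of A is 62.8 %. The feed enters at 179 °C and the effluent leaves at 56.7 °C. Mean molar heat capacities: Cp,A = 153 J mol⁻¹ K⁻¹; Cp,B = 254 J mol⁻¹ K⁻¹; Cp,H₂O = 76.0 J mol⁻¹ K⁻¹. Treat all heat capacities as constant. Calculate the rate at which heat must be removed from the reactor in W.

Q_out = 12400 W

Extent of reaction ξ = 0.628 × 1350 / 2 = 423.9 mol/h
Reaction term: ξ·ΔH°_rxn = 423.9 × -46.1 = -19542 kJ/h
Sensible, feed 179→25 °C: -31809 kJ/h
Outlet flows (mol/h): A 502.2, B 423.9, H₂O 423.9
Sensible, products 25→56.7 °C: 6870.1 kJ/h
Q = ΔH = -44480 kJ/h = -12.356 kW
Heat removed = 12356 W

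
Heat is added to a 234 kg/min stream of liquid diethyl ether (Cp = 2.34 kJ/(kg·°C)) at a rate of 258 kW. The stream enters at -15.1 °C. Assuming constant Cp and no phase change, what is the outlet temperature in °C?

T_out = 13.2 °C

Q = 258 kW = 15480 kJ/min
ΔT = Q/(ṁ·Cp) = 15480/(234×2.34) = 28.271 K
T_out = -15.1 + 28.271 = 13.171 °C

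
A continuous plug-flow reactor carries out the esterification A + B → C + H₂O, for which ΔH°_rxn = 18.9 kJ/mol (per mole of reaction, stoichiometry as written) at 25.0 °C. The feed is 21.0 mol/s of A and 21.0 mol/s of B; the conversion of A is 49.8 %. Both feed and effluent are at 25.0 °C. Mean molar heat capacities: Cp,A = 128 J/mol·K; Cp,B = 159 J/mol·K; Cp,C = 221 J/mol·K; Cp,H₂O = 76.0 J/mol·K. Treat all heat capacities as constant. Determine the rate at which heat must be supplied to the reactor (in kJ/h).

Q_in = 712000 kJ/h

Extent of reaction ξ = 0.498 × 21.0 = 10.458 mol/s
Reaction term: ξ·ΔH°_rxn = 10.458 × 18.9 = 197.66 kJ/s
Q = ΔH = 197.66 kJ/s = 197.66 kW
Heat supplied = 711560 kJ/h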